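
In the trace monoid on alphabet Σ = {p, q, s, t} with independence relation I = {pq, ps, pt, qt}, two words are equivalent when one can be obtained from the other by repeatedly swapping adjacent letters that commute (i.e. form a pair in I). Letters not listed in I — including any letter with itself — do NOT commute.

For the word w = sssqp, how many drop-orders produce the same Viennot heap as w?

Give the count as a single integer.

5

drop 0:s onto floor
drop 1:s onto {0:s}
drop 2:s onto {1:s}
drop 3:q onto {2:s}
drop 4:p onto floor
ground layer = {0:s, 4:p}
drop-orders for the pieces not yet dropped (sum over which currently-grounded one goes next):
  1 to go: {3} 1  {4} 1
  2 to go: {2,3} 1  {3,4} 2
  3 to go: {1,2,3} 1  {2,3,4} 3
  if 0:s drops first: 4 orders
  if 4:p drops first: 1 orders
heap linearizations: 5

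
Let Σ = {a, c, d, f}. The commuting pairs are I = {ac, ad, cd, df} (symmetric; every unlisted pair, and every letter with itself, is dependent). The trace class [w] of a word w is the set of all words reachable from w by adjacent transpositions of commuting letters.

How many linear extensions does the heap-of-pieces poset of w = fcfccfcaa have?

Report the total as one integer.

drop 0:f onto floor
drop 1:c onto {0:f}
drop 2:f onto {1:c}
drop 3:c onto {2:f}
drop 4:c onto {3:c}
drop 5:f onto {4:c}
drop 6:c onto {5:f}
drop 7:a onto {5:f}
drop 8:a onto {7:a}
ground layer = {0:f}
drop-orders for the pieces not yet dropped (sum over which currently-grounded one goes next):
  1 to go: {6} 1  {8} 1
  2 to go: {6,8} 2  {7,8} 1
  3 to go: {6,7,8} 3
  4 to go: {5,6,7,8} 3
  5 to go: {4,5,6,7,8} 3
  6 to go: {3,4,5,6,7,8} 3
  7 to go: {2,3,4,5,6,7,8} 3
  if 0:f drops first: 3 orders

3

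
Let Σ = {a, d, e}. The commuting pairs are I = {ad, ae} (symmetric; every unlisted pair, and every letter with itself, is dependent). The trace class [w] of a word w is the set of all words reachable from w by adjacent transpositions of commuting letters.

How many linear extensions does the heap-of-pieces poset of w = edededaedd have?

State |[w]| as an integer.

piece 0:e — minimal
piece 1:d rests on {0:e}
piece 2:e rests on {1:d}
piece 3:d rests on {2:e}
piece 4:e rests on {3:d}
piece 5:d rests on {4:e}
piece 6:a — minimal
piece 7:e rests on {5:d}
piece 8:d rests on {7:e}
piece 9:d rests on {8:d}
minimal pieces: {0:e, 6:a}
ways to finish when only these pieces remain (= sum over removing one remaining piece with nothing left below it):
  1 left: {6}→1  {9}→1
  2 left: {6,9}→2  {8,9}→1
  3 left: {6,8,9}→3  {7,8,9}→1
  4 left: {5,7,8,9}→1  {6,7,8,9}→4
  5 left: {4,5,7,8,9}→1  {5,6,7,8,9}→5
  6 left: {3,4,5,7,8,9}→1  {4,5,6,7,8,9}→6
  7 left: {2,3,4,5,7,8,9}→1  {3,4,5,6,7,8,9}→7
  8 left: {1,2,3,4,5,7,8,9}→1  {2,3,4,5,6,7,8,9}→8
  placing 0:e first → 9 extensions
  placing 6:a first → 1 extensions
total linear extensions = 10

10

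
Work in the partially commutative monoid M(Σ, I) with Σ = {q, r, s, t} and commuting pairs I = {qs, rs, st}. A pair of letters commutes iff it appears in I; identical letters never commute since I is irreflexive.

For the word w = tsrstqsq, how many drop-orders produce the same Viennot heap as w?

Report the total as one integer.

56

piece 0:t — minimal
piece 1:s — minimal
piece 2:r rests on {0:t}
piece 3:s rests on {1:s}
piece 4:t rests on {2:r}
piece 5:q rests on {4:t}
piece 6:s rests on {3:s}
piece 7:q rests on {5:q}
minimal pieces: {0:t, 1:s}
ways to finish when only these pieces remain (= sum over removing one remaining piece with nothing left below it):
  1 left: {6}→1  {7}→1
  2 left: {3,6}→1  {5,7}→1  {6,7}→2
  3 left: {1,3,6}→1  {3,6,7}→3  {4,5,7}→1  {5,6,7}→3
  4 left: {1,3,6,7}→4  {2,4,5,7}→1  {3,5,6,7}→6  {4,5,6,7}→4
  5 left: {0,2,4,5,7}→1  {1,3,5,6,7}→10  {2,4,5,6,7}→5  {3,4,5,6,7}→10
  6 left: {0,2,4,5,6,7}→6  {1,3,4,5,6,7}→20  {2,3,4,5,6,7}→15
  placing 0:t first → 35 extensions
  placing 1:s first → 21 extensions
total linear extensions = 56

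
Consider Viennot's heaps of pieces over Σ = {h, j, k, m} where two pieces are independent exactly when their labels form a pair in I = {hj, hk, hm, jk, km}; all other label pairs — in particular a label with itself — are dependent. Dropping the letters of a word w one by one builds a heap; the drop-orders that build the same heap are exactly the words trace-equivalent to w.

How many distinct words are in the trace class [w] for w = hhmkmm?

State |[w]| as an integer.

60

drop 0:h onto floor
drop 1:h onto {0:h}
drop 2:m onto floor
drop 3:k onto floor
drop 4:m onto {2:m}
drop 5:m onto {4:m}
ground layer = {0:h, 2:m, 3:k}
drop-orders for the pieces not yet dropped (sum over which currently-grounded one goes next):
  1 to go: {1} 1  {3} 1  {5} 1
  2 to go: {0,1} 1  {1,3} 2  {1,5} 2  {3,5} 2  {4,5} 1
  3 to go: {0,1,3} 3  {0,1,5} 3  {1,3,5} 6  {1,4,5} 3  {2,4,5} 1  {3,4,5} 3
  4 to go: {0,1,3,5} 12  {0,1,4,5} 6  {1,2,4,5} 4  {1,3,4,5} 12  {2,3,4,5} 4
  if 0:h drops first: 20 orders
  if 2:m drops first: 30 orders
  if 3:k drops first: 10 orders
heap linearizations: 60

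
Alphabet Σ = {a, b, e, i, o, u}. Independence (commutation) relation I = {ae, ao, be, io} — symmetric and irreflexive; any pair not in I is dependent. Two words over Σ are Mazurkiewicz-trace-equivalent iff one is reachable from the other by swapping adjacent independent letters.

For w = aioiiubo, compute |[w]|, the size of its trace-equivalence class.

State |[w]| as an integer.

piece 0:a — minimal
piece 1:i rests on {0:a}
piece 2:o — minimal
piece 3:i rests on {1:i}
piece 4:i rests on {3:i}
piece 5:u rests on {2:o, 4:i}
piece 6:b rests on {5:u}
piece 7:o rests on {6:b}
minimal pieces: {0:a, 2:o}
ways to finish when only these pieces remain (= sum over removing one remaining piece with nothing left below it):
  1 left: {7}→1
  2 left: {6,7}→1
  3 left: {5,6,7}→1
  4 left: {2,5,6,7}→1  {4,5,6,7}→1
  5 left: {2,4,5,6,7}→2  {3,4,5,6,7}→1
  6 left: {1,3,4,5,6,7}→1  {2,3,4,5,6,7}→3
  placing 0:a first → 4 extensions
  placing 2:o first → 1 extensions
total linear extensions = 5

5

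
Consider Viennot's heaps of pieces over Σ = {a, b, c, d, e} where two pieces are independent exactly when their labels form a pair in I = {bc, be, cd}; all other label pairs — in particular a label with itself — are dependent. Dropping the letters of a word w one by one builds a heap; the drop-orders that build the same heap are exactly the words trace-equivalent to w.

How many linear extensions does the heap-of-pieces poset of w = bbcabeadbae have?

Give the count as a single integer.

#0=b has no predecessor
#1=b depends on [0:b]
#2=c has no predecessor
#3=a depends on [1:b, 2:c]
#4=b depends on [3:a]
#5=e depends on [3:a]
#6=a depends on [4:b, 5:e]
#7=d depends on [6:a]
#8=b depends on [7:d]
#9=a depends on [8:b]
#10=e depends on [9:a]
sources: [0:b, 2:c]
N(rest) = Σ N(rest − s) over sources s of rest; N(one piece) = 1:
  size 1 → [10]=1
  size 2 → [9,10]=1
  size 3 → [8,9,10]=1
  size 4 → [7,8,9,10]=1
  size 5 → [6,7,8,9,10]=1
  size 6 → [4,6,7,8,9,10]=1  [5,6,7,8,9,10]=1
  size 7 → [4,5,6,7,8,9,10]=2
  size 8 → [3,4,5,6,7,8,9,10]=2
  size 9 → [1,3,4,5,6,7,8,9,10]=2  [2,3,4,5,6,7,8,9,10]=2
  first=0(b) contributes 4
  first=2(c) contributes 2
|[w]| = 6

6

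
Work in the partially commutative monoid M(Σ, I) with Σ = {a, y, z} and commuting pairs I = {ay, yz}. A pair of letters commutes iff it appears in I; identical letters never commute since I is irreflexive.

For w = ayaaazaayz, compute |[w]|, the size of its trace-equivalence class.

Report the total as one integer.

#0=a has no predecessor
#1=y has no predecessor
#2=a depends on [0:a]
#3=a depends on [2:a]
#4=a depends on [3:a]
#5=z depends on [4:a]
#6=a depends on [5:z]
#7=a depends on [6:a]
#8=y depends on [1:y]
#9=z depends on [7:a]
sources: [0:a, 1:y]
N(rest) = Σ N(rest − s) over sources s of rest; N(one piece) = 1:
  size 1 → [8]=1  [9]=1
  size 2 → [1,8]=1  [7,9]=1  [8,9]=2
  size 3 → [1,8,9]=3  [6,7,9]=1  [7,8,9]=3
  size 4 → [1,7,8,9]=6  [5,6,7,9]=1  [6,7,8,9]=4
  size 5 → [1,6,7,8,9]=10  [4,5,6,7,9]=1  [5,6,7,8,9]=5
  size 6 → [1,5,6,7,8,9]=15  [3,4,5,6,7,9]=1  [4,5,6,7,8,9]=6
  size 7 → [1,4,5,6,7,8,9]=21  [2,3,4,5,6,7,9]=1  [3,4,5,6,7,8,9]=7
  size 8 → [0,2,3,4,5,6,7,9]=1  [1,3,4,5,6,7,8,9]=28  [2,3,4,5,6,7,8,9]=8
  first=0(a) contributes 36
  first=1(y) contributes 9
|[w]| = 45

45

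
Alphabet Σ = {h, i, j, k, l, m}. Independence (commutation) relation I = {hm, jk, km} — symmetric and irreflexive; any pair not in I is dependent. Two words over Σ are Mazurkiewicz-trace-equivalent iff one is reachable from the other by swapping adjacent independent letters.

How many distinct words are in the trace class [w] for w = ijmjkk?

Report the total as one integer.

0(i) covers ∅
1(j) covers 0:i
2(m) covers 1:j
3(j) covers 2:m
4(k) covers 0:i
5(k) covers 4:k
floor of heap: 0:i
completions by unplaced set U, small U first (add the entries for U minus each lowest piece of U):
  |U|=1: {3}:1  {5}:1
  |U|=2: {2,3}:1  {3,5}:2  {4,5}:1
  |U|=3: {1,2,3}:1  {2,3,5}:3  {3,4,5}:3
  |U|=4: {1,2,3,5}:4  {2,3,4,5}:6
  start at 0(i): 10

10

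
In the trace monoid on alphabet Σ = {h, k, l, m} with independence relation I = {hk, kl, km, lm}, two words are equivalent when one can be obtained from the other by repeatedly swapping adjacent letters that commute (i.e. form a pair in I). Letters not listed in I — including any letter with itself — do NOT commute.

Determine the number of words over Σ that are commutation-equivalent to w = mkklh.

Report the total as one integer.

20

drop 0:m onto floor
drop 1:k onto floor
drop 2:k onto {1:k}
drop 3:l onto floor
drop 4:h onto {0:m, 3:l}
ground layer = {0:m, 1:k, 3:l}
drop-orders for the pieces not yet dropped (sum over which currently-grounded one goes next):
  1 to go: {2} 1  {4} 1
  2 to go: {0,4} 1  {1,2} 1  {2,4} 2  {3,4} 1
  3 to go: {0,2,4} 3  {0,3,4} 2  {1,2,4} 3  {2,3,4} 3
  if 0:m drops first: 6 orders
  if 1:k drops first: 8 orders
  if 3:l drops first: 6 orders
heap linearizations: 20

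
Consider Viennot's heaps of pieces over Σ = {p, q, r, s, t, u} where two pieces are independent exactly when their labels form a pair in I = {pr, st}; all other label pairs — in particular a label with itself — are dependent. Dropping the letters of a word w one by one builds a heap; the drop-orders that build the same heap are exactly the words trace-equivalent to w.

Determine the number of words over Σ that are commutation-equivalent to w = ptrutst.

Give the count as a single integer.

piece 0:p — minimal
piece 1:t rests on {0:p}
piece 2:r rests on {1:t}
piece 3:u rests on {2:r}
piece 4:t rests on {3:u}
piece 5:s rests on {3:u}
piece 6:t rests on {4:t}
minimal pieces: {0:p}
ways to finish when only these pieces remain (= sum over removing one remaining piece with nothing left below it):
  1 left: {5}→1  {6}→1
  2 left: {4,6}→1  {5,6}→2
  3 left: {4,5,6}→3
  4 left: {3,4,5,6}→3
  5 left: {2,3,4,5,6}→3
  placing 0:p first → 3 extensions

3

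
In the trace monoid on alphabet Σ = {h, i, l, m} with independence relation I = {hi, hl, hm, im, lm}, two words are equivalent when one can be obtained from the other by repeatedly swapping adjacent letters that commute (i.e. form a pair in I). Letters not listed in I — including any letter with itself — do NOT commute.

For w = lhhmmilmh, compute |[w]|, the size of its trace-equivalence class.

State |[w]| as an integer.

drop 0:l onto floor
drop 1:h onto floor
drop 2:h onto {1:h}
drop 3:m onto floor
drop 4:m onto {3:m}
drop 5:i onto {0:l}
drop 6:l onto {5:i}
drop 7:m onto {4:m}
drop 8:h onto {2:h}
ground layer = {0:l, 1:h, 3:m}
drop-orders for the pieces not yet dropped (sum over which currently-grounded one goes next):
  1 to go: {6} 1  {7} 1  {8} 1
  2 to go: {2,8} 1  {4,7} 1  {5,6} 1  {6,7} 2  {6,8} 2  {7,8} 2
  3 to go: {0,5,6} 1  {1,2,8} 1  {2,6,8} 3  {2,7,8} 3  {3,4,7} 1  {4,6,7} 3  {4,7,8} 3  {5,6,7} 3  {5,6,8} 3  {6,7,8} 6
  4 to go: {0,5,6,7} 4  {0,5,6,8} 4  {1,2,6,8} 4  {1,2,7,8} 4  {2,4,7,8} 6  {2,5,6,8} 6  {2,6,7,8} 12  {3,4,6,7} 4  {3,4,7,8} 4  {4,5,6,7} 6  {4,6,7,8} 12  {5,6,7,8} 12
  5 to go: {0,2,5,6,8} 10  {0,4,5,6,7} 10  {0,5,6,7,8} 20  {1,2,4,7,8} 10  {1,2,5,6,8} 10  {1,2,6,7,8} 20  {2,3,4,7,8} 10  {2,4,6,7,8} 30  {2,5,6,7,8} 30  {3,4,5,6,7} 10  {3,4,6,7,8} 20  {4,5,6,7,8} 30
  6 to go: {0,1,2,5,6,8} 20  {0,2,5,6,7,8} 60  {0,3,4,5,6,7} 20  {0,4,5,6,7,8} 60  {1,2,3,4,7,8} 20  {1,2,4,6,7,8} 60  {1,2,5,6,7,8} 60  {2,3,4,6,7,8} 60  {2,4,5,6,7,8} 90  {3,4,5,6,7,8} 60
  7 to go: {0,1,2,5,6,7,8} 140  {0,2,4,5,6,7,8} 210  {0,3,4,5,6,7,8} 140  {1,2,3,4,6,7,8} 140  {1,2,4,5,6,7,8} 210  {2,3,4,5,6,7,8} 210
  if 0:l drops first: 560 orders
  if 1:h drops first: 560 orders
  if 3:m drops first: 560 orders
heap linearizations: 1680

1680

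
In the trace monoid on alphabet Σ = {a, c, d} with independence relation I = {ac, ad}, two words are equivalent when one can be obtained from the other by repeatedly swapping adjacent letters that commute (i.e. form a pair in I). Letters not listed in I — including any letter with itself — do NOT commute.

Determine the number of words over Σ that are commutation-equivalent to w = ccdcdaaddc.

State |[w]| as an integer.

drop 0:c onto floor
drop 1:c onto {0:c}
drop 2:d onto {1:c}
drop 3:c onto {2:d}
drop 4:d onto {3:c}
drop 5:a onto floor
drop 6:a onto {5:a}
drop 7:d onto {4:d}
drop 8:d onto {7:d}
drop 9:c onto {8:d}
ground layer = {0:c, 5:a}
drop-orders for the pieces not yet dropped (sum over which currently-grounded one goes next):
  1 to go: {6} 1  {9} 1
  2 to go: {5,6} 1  {6,9} 2  {8,9} 1
  3 to go: {5,6,9} 3  {6,8,9} 3  {7,8,9} 1
  4 to go: {4,7,8,9} 1  {5,6,8,9} 6  {6,7,8,9} 4
  5 to go: {3,4,7,8,9} 1  {4,6,7,8,9} 5  {5,6,7,8,9} 10
  6 to go: {2,3,4,7,8,9} 1  {3,4,6,7,8,9} 6  {4,5,6,7,8,9} 15
  7 to go: {1,2,3,4,7,8,9} 1  {2,3,4,6,7,8,9} 7  {3,4,5,6,7,8,9} 21
  8 to go: {0,1,2,3,4,7,8,9} 1  {1,2,3,4,6,7,8,9} 8  {2,3,4,5,6,7,8,9} 28
  if 0:c drops first: 36 orders
  if 5:a drops first: 9 orders
heap linearizations: 45

45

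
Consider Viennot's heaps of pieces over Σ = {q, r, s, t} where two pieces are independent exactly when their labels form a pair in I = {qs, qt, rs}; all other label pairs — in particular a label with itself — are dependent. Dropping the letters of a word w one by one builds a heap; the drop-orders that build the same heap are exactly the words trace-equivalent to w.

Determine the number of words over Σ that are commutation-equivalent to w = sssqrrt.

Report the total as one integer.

20

#0=s has no predecessor
#1=s depends on [0:s]
#2=s depends on [1:s]
#3=q has no predecessor
#4=r depends on [3:q]
#5=r depends on [4:r]
#6=t depends on [2:s, 5:r]
sources: [0:s, 3:q]
N(rest) = Σ N(rest − s) over sources s of rest; N(one piece) = 1:
  size 1 → [6]=1
  size 2 → [2,6]=1  [5,6]=1
  size 3 → [1,2,6]=1  [2,5,6]=2  [4,5,6]=1
  size 4 → [0,1,2,6]=1  [1,2,5,6]=3  [2,4,5,6]=3  [3,4,5,6]=1
  size 5 → [0,1,2,5,6]=4  [1,2,4,5,6]=6  [2,3,4,5,6]=4
  first=0(s) contributes 10
  first=3(q) contributes 10
|[w]| = 20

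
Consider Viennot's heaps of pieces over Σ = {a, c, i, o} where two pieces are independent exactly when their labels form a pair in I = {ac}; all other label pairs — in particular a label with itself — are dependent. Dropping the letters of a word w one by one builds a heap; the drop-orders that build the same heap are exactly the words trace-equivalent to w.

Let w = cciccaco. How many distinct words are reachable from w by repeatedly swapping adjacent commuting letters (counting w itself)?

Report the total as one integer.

4

piece 0:c — minimal
piece 1:c rests on {0:c}
piece 2:i rests on {1:c}
piece 3:c rests on {2:i}
piece 4:c rests on {3:c}
piece 5:a rests on {2:i}
piece 6:c rests on {4:c}
piece 7:o rests on {5:a, 6:c}
minimal pieces: {0:c}
ways to finish when only these pieces remain (= sum over removing one remaining piece with nothing left below it):
  1 left: {7}→1
  2 left: {5,7}→1  {6,7}→1
  3 left: {4,6,7}→1  {5,6,7}→2
  4 left: {3,4,6,7}→1  {4,5,6,7}→3
  5 left: {3,4,5,6,7}→4
  6 left: {2,3,4,5,6,7}→4
  placing 0:c first → 4 extensions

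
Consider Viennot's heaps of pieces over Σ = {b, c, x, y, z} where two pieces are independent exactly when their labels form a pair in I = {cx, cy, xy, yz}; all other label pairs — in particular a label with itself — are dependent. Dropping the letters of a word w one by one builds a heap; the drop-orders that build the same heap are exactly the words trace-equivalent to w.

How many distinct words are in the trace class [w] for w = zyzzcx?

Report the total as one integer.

12

#0=z has no predecessor
#1=y has no predecessor
#2=z depends on [0:z]
#3=z depends on [2:z]
#4=c depends on [3:z]
#5=x depends on [3:z]
sources: [0:z, 1:y]
N(rest) = Σ N(rest − s) over sources s of rest; N(one piece) = 1:
  size 1 → [1]=1  [4]=1  [5]=1
  size 2 → [1,4]=2  [1,5]=2  [4,5]=2
  size 3 → [1,4,5]=6  [3,4,5]=2
  size 4 → [1,3,4,5]=8  [2,3,4,5]=2
  first=0(z) contributes 10
  first=1(y) contributes 2
|[w]| = 12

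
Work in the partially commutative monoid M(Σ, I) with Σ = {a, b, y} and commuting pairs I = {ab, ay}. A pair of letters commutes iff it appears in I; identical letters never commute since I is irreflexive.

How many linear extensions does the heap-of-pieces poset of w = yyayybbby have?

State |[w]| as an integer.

0(y) covers ∅
1(y) covers 0:y
2(a) covers ∅
3(y) covers 1:y
4(y) covers 3:y
5(b) covers 4:y
6(b) covers 5:b
7(b) covers 6:b
8(y) covers 7:b
floor of heap: 0:y, 2:a
completions by unplaced set U, small U first (add the entries for U minus each lowest piece of U):
  |U|=1: {2}:1  {8}:1
  |U|=2: {2,8}:2  {7,8}:1
  |U|=3: {2,7,8}:3  {6,7,8}:1
  |U|=4: {2,6,7,8}:4  {5,6,7,8}:1
  |U|=5: {2,5,6,7,8}:5  {4,5,6,7,8}:1
  |U|=6: {2,4,5,6,7,8}:6  {3,4,5,6,7,8}:1
  |U|=7: {1,3,4,5,6,7,8}:1  {2,3,4,5,6,7,8}:7
  start at 0(y): 8
  start at 2(a): 1
sum over floor = 9

9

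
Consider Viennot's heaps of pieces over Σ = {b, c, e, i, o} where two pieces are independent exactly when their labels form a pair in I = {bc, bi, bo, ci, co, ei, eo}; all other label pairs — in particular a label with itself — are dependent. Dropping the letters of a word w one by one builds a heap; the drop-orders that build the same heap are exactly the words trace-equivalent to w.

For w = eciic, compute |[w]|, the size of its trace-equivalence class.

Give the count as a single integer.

10

#0=e has no predecessor
#1=c depends on [0:e]
#2=i has no predecessor
#3=i depends on [2:i]
#4=c depends on [1:c]
sources: [0:e, 2:i]
N(rest) = Σ N(rest − s) over sources s of rest; N(one piece) = 1:
  size 1 → [3]=1  [4]=1
  size 2 → [1,4]=1  [2,3]=1  [3,4]=2
  size 3 → [0,1,4]=1  [1,3,4]=3  [2,3,4]=3
  first=0(e) contributes 6
  first=2(i) contributes 4
|[w]| = 10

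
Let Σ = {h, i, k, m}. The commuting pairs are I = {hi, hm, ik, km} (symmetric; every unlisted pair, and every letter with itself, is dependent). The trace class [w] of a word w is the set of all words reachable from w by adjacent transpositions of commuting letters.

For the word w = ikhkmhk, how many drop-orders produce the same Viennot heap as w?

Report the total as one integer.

0(i) covers ∅
1(k) covers ∅
2(h) covers 1:k
3(k) covers 2:h
4(m) covers 0:i
5(h) covers 3:k
6(k) covers 5:h
floor of heap: 0:i, 1:k
completions by unplaced set U, small U first (add the entries for U minus each lowest piece of U):
  |U|=1: {4}:1  {6}:1
  |U|=2: {0,4}:1  {4,6}:2  {5,6}:1
  |U|=3: {0,4,6}:3  {3,5,6}:1  {4,5,6}:3
  |U|=4: {0,4,5,6}:6  {2,3,5,6}:1  {3,4,5,6}:4
  |U|=5: {0,3,4,5,6}:10  {1,2,3,5,6}:1  {2,3,4,5,6}:5
  start at 0(i): 6
  start at 1(k): 15
sum over floor = 21

21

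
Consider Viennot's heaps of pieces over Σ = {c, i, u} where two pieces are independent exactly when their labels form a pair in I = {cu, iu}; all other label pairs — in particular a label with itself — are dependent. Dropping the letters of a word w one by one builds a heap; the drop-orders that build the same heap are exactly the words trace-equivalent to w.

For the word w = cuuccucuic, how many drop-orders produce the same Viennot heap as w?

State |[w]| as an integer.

piece 0:c — minimal
piece 1:u — minimal
piece 2:u rests on {1:u}
piece 3:c rests on {0:c}
piece 4:c rests on {3:c}
piece 5:u rests on {2:u}
piece 6:c rests on {4:c}
piece 7:u rests on {5:u}
piece 8:i rests on {6:c}
piece 9:c rests on {8:i}
minimal pieces: {0:c, 1:u}
ways to finish when only these pieces remain (= sum over removing one remaining piece with nothing left below it):
  1 left: {7}→1  {9}→1
  2 left: {5,7}→1  {7,9}→2  {8,9}→1
  3 left: {2,5,7}→1  {5,7,9}→3  {6,8,9}→1  {7,8,9}→3
  4 left: {1,2,5,7}→1  {2,5,7,9}→4  {4,6,8,9}→1  {5,7,8,9}→6  {6,7,8,9}→4
  5 left: {1,2,5,7,9}→5  {2,5,7,8,9}→10  {3,4,6,8,9}→1  {4,6,7,8,9}→5  {5,6,7,8,9}→10
  6 left: {0,3,4,6,8,9}→1  {1,2,5,7,8,9}→15  {2,5,6,7,8,9}→20  {3,4,6,7,8,9}→6  {4,5,6,7,8,9}→15
  7 left: {0,3,4,6,7,8,9}→7  {1,2,5,6,7,8,9}→35  {2,4,5,6,7,8,9}→35  {3,4,5,6,7,8,9}→21
  8 left: {0,3,4,5,6,7,8,9}→28  {1,2,4,5,6,7,8,9}→70  {2,3,4,5,6,7,8,9}→56
  placing 0:c first → 126 extensions
  placing 1:u first → 84 extensions
total linear extensions = 210

210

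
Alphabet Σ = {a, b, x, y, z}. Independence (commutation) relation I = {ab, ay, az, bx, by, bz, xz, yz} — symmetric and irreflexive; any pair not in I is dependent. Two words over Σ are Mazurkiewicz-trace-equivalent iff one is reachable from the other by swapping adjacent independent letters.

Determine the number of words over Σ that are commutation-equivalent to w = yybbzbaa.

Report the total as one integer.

piece 0:y — minimal
piece 1:y rests on {0:y}
piece 2:b — minimal
piece 3:b rests on {2:b}
piece 4:z — minimal
piece 5:b rests on {3:b}
piece 6:a — minimal
piece 7:a rests on {6:a}
minimal pieces: {0:y, 2:b, 4:z, 6:a}
ways to finish when only these pieces remain (= sum over removing one remaining piece with nothing left below it):
  1 left: {1}→1  {4}→1  {5}→1  {7}→1
  2 left: {0,1}→1  {1,4}→2  {1,5}→2  {1,7}→2  {3,5}→1  {4,5}→2  {4,7}→2  {5,7}→2  {6,7}→1
  3 left: {0,1,4}→3  {0,1,5}→3  {0,1,7}→3  {1,3,5}→3  {1,4,5}→6  {1,4,7}→6  {1,5,7}→6  {1,6,7}→3  {2,3,5}→1  {3,4,5}→3  {3,5,7}→3  {4,5,7}→6  {4,6,7}→3  {5,6,7}→3
  4 left: {0,1,3,5}→6  {0,1,4,5}→12  {0,1,4,7}→12  {0,1,5,7}→12  {0,1,6,7}→6  {1,2,3,5}→4  {1,3,4,5}→12  {1,3,5,7}→12  {1,4,5,7}→24  {1,4,6,7}→12  {1,5,6,7}→12  {2,3,4,5}→4  {2,3,5,7}→4  {3,4,5,7}→12  {3,5,6,7}→6  {4,5,6,7}→12
  5 left: {0,1,2,3,5}→10  {0,1,3,4,5}→30  {0,1,3,5,7}→30  {0,1,4,5,7}→60  {0,1,4,6,7}→30  {0,1,5,6,7}→30  {1,2,3,4,5}→20  {1,2,3,5,7}→20  {1,3,4,5,7}→60  {1,3,5,6,7}→30  {1,4,5,6,7}→60  {2,3,4,5,7}→20  {2,3,5,6,7}→10  {3,4,5,6,7}→30
  6 left: {0,1,2,3,4,5}→60  {0,1,2,3,5,7}→60  {0,1,3,4,5,7}→180  {0,1,3,5,6,7}→90  {0,1,4,5,6,7}→180  {1,2,3,4,5,7}→120  {1,2,3,5,6,7}→60  {1,3,4,5,6,7}→180  {2,3,4,5,6,7}→60
  placing 0:y first → 420 extensions
  placing 2:b first → 630 extensions
  placing 4:z first → 210 extensions
  placing 6:a first → 420 extensions
total linear extensions = 1680

1680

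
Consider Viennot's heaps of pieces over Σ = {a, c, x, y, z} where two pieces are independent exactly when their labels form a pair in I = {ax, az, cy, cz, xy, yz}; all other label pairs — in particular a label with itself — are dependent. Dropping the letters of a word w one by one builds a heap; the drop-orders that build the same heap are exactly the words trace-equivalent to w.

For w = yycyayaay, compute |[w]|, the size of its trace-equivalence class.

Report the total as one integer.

piece 0:y — minimal
piece 1:y rests on {0:y}
piece 2:c — minimal
piece 3:y rests on {1:y}
piece 4:a rests on {2:c, 3:y}
piece 5:y rests on {4:a}
piece 6:a rests on {5:y}
piece 7:a rests on {6:a}
piece 8:y rests on {7:a}
minimal pieces: {0:y, 2:c}
ways to finish when only these pieces remain (= sum over removing one remaining piece with nothing left below it):
  1 left: {8}→1
  2 left: {7,8}→1
  3 left: {6,7,8}→1
  4 left: {5,6,7,8}→1
  5 left: {4,5,6,7,8}→1
  6 left: {2,4,5,6,7,8}→1  {3,4,5,6,7,8}→1
  7 left: {1,3,4,5,6,7,8}→1  {2,3,4,5,6,7,8}→2
  placing 0:y first → 3 extensions
  placing 2:c first → 1 extensions
total linear extensions = 4

4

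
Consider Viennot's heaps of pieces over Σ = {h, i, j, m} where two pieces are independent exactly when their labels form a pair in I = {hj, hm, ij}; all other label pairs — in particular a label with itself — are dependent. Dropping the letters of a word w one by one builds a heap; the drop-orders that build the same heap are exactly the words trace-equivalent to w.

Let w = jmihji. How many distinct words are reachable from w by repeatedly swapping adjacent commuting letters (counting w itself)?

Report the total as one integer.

0(j) covers ∅
1(m) covers 0:j
2(i) covers 1:m
3(h) covers 2:i
4(j) covers 1:m
5(i) covers 3:h
floor of heap: 0:j
completions by unplaced set U, small U first (add the entries for U minus each lowest piece of U):
  |U|=1: {4}:1  {5}:1
  |U|=2: {3,5}:1  {4,5}:2
  |U|=3: {2,3,5}:1  {3,4,5}:3
  |U|=4: {2,3,4,5}:4
  start at 0(j): 4

4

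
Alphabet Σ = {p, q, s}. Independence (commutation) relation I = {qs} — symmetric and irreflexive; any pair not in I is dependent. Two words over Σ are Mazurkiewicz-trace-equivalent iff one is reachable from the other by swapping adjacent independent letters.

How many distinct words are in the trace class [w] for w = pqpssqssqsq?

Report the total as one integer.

drop 0:p onto floor
drop 1:q onto {0:p}
drop 2:p onto {1:q}
drop 3:s onto {2:p}
drop 4:s onto {3:s}
drop 5:q onto {2:p}
drop 6:s onto {4:s}
drop 7:s onto {6:s}
drop 8:q onto {5:q}
drop 9:s onto {7:s}
drop 10:q onto {8:q}
ground layer = {0:p}
drop-orders for the pieces not yet dropped (sum over which currently-grounded one goes next):
  1 to go: {9} 1  {10} 1
  2 to go: {7,9} 1  {8,10} 1  {9,10} 2
  3 to go: {5,8,10} 1  {6,7,9} 1  {7,9,10} 3  {8,9,10} 3
  4 to go: {4,6,7,9} 1  {5,8,9,10} 4  {6,7,9,10} 4  {7,8,9,10} 6
  5 to go: {3,4,6,7,9} 1  {4,6,7,9,10} 5  {5,7,8,9,10} 10  {6,7,8,9,10} 10
  6 to go: {3,4,6,7,9,10} 6  {4,6,7,8,9,10} 15  {5,6,7,8,9,10} 20
  7 to go: {3,4,6,7,8,9,10} 21  {4,5,6,7,8,9,10} 35
  8 to go: {3,4,5,6,7,8,9,10} 56
  9 to go: {2,3,4,5,6,7,8,9,10} 56
  if 0:p drops first: 56 orders

56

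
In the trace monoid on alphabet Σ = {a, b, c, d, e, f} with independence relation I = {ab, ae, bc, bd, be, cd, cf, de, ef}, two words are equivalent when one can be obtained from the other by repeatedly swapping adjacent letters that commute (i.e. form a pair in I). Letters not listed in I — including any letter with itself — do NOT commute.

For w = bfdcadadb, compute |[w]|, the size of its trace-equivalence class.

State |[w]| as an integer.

#0=b has no predecessor
#1=f depends on [0:b]
#2=d depends on [1:f]
#3=c has no predecessor
#4=a depends on [2:d, 3:c]
#5=d depends on [4:a]
#6=a depends on [5:d]
#7=d depends on [6:a]
#8=b depends on [1:f]
sources: [0:b, 3:c]
N(rest) = Σ N(rest − s) over sources s of rest; N(one piece) = 1:
  size 1 → [7]=1  [8]=1
  size 2 → [6,7]=1  [7,8]=2
  size 3 → [5,6,7]=1  [6,7,8]=3
  size 4 → [4,5,6,7]=1  [5,6,7,8]=4
  size 5 → [2,4,5,6,7]=1  [3,4,5,6,7]=1  [4,5,6,7,8]=5
  size 6 → [2,3,4,5,6,7]=2  [2,4,5,6,7,8]=6  [3,4,5,6,7,8]=6
  size 7 → [1,2,4,5,6,7,8]=6  [2,3,4,5,6,7,8]=14
  first=0(b) contributes 20
  first=3(c) contributes 6
|[w]| = 26

26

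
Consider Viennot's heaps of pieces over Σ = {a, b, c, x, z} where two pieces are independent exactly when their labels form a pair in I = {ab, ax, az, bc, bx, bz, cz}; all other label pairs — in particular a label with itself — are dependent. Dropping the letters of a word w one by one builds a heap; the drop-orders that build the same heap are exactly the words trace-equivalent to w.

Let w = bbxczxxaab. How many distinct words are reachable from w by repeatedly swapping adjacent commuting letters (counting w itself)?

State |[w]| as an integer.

1920

#0=b has no predecessor
#1=b depends on [0:b]
#2=x has no predecessor
#3=c depends on [2:x]
#4=z depends on [2:x]
#5=x depends on [3:c, 4:z]
#6=x depends on [5:x]
#7=a depends on [3:c]
#8=a depends on [7:a]
#9=b depends on [1:b]
sources: [0:b, 2:x]
N(rest) = Σ N(rest − s) over sources s of rest; N(one piece) = 1:
  size 1 → [6]=1  [8]=1  [9]=1
  size 2 → [1,9]=1  [5,6]=1  [6,8]=2  [6,9]=2  [7,8]=1  [8,9]=2
  size 3 → [0,1,9]=1  [1,6,9]=3  [1,8,9]=3  [4,5,6]=1  [5,6,8]=3  [5,6,9]=3  [6,7,8]=3  [6,8,9]=6  [7,8,9]=3
  size 4 → [0,1,6,9]=4  [0,1,8,9]=4  [1,5,6,9]=6  [1,6,8,9]=12  [1,7,8,9]=6  [4,5,6,8]=4  [4,5,6,9]=4  [5,6,7,8]=6  [5,6,8,9]=12  [6,7,8,9]=12
  size 5 → [0,1,5,6,9]=10  [0,1,6,8,9]=20  [0,1,7,8,9]=10  [1,4,5,6,9]=10  [1,5,6,8,9]=30  [1,6,7,8,9]=30  [3,5,6,7,8]=6  [4,5,6,7,8]=10  [4,5,6,8,9]=20  [5,6,7,8,9]=30
  size 6 → [0,1,4,5,6,9]=20  [0,1,5,6,8,9]=60  [0,1,6,7,8,9]=60  [1,4,5,6,8,9]=60  [1,5,6,7,8,9]=90  [3,4,5,6,7,8]=16  [3,5,6,7,8,9]=36  [4,5,6,7,8,9]=60
  size 7 → [0,1,4,5,6,8,9]=140  [0,1,5,6,7,8,9]=210  [1,3,5,6,7,8,9]=126  [1,4,5,6,7,8,9]=210  [2,3,4,5,6,7,8]=16  [3,4,5,6,7,8,9]=112
  size 8 → [0,1,3,5,6,7,8,9]=336  [0,1,4,5,6,7,8,9]=560  [1,3,4,5,6,7,8,9]=448  [2,3,4,5,6,7,8,9]=128
  first=0(b) contributes 576
  first=2(x) contributes 1344
|[w]| = 1920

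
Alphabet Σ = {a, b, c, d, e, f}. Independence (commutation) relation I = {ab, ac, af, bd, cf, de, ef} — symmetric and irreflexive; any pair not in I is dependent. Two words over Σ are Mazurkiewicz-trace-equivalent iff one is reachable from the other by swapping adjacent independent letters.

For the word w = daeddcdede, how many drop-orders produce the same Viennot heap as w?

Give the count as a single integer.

18

#0=d has no predecessor
#1=a depends on [0:d]
#2=e depends on [1:a]
#3=d depends on [1:a]
#4=d depends on [3:d]
#5=c depends on [2:e, 4:d]
#6=d depends on [5:c]
#7=e depends on [5:c]
#8=d depends on [6:d]
#9=e depends on [7:e]
sources: [0:d]
N(rest) = Σ N(rest − s) over sources s of rest; N(one piece) = 1:
  size 1 → [8]=1  [9]=1
  size 2 → [6,8]=1  [7,9]=1  [8,9]=2
  size 3 → [6,8,9]=3  [7,8,9]=3
  size 4 → [6,7,8,9]=6
  size 5 → [5,6,7,8,9]=6
  size 6 → [2,5,6,7,8,9]=6  [4,5,6,7,8,9]=6
  size 7 → [2,4,5,6,7,8,9]=12  [3,4,5,6,7,8,9]=6
  size 8 → [2,3,4,5,6,7,8,9]=18
  first=0(d) contributes 18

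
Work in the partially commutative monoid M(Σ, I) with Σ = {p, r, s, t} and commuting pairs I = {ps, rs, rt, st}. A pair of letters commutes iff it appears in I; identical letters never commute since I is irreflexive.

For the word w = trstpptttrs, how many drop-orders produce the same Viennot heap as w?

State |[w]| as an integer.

#0=t has no predecessor
#1=r has no predecessor
#2=s has no predecessor
#3=t depends on [0:t]
#4=p depends on [1:r, 3:t]
#5=p depends on [4:p]
#6=t depends on [5:p]
#7=t depends on [6:t]
#8=t depends on [7:t]
#9=r depends on [5:p]
#10=s depends on [2:s]
sources: [0:t, 1:r, 2:s]
N(rest) = Σ N(rest − s) over sources s of rest; N(one piece) = 1:
  size 1 → [8]=1  [9]=1  [10]=1
  size 2 → [2,10]=1  [7,8]=1  [8,9]=2  [8,10]=2  [9,10]=2
  size 3 → [2,8,10]=3  [2,9,10]=3  [6,7,8]=1  [7,8,9]=3  [7,8,10]=3  [8,9,10]=6
  size 4 → [2,7,8,10]=6  [2,8,9,10]=12  [6,7,8,9]=4  [6,7,8,10]=4  [7,8,9,10]=12
  size 5 → [2,6,7,8,10]=10  [2,7,8,9,10]=30  [5,6,7,8,9]=4  [6,7,8,9,10]=20
  size 6 → [2,6,7,8,9,10]=60  [4,5,6,7,8,9]=4  [5,6,7,8,9,10]=24
  size 7 → [1,4,5,6,7,8,9]=4  [2,5,6,7,8,9,10]=84  [3,4,5,6,7,8,9]=4  [4,5,6,7,8,9,10]=28
  size 8 → [0,3,4,5,6,7,8,9]=4  [1,3,4,5,6,7,8,9]=8  [1,4,5,6,7,8,9,10]=32  [2,4,5,6,7,8,9,10]=112  [3,4,5,6,7,8,9,10]=32
  size 9 → [0,1,3,4,5,6,7,8,9]=12  [0,3,4,5,6,7,8,9,10]=36  [1,2,4,5,6,7,8,9,10]=144  [1,3,4,5,6,7,8,9,10]=72  [2,3,4,5,6,7,8,9,10]=144
  first=0(t) contributes 360
  first=1(r) contributes 180
  first=2(s) contributes 120
|[w]| = 660

660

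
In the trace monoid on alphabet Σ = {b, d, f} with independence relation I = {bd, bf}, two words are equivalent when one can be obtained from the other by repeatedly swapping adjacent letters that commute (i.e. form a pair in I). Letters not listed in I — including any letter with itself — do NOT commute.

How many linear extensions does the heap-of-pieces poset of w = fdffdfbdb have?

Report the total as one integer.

0(f) covers ∅
1(d) covers 0:f
2(f) covers 1:d
3(f) covers 2:f
4(d) covers 3:f
5(f) covers 4:d
6(b) covers ∅
7(d) covers 5:f
8(b) covers 6:b
floor of heap: 0:f, 6:b
completions by unplaced set U, small U first (add the entries for U minus each lowest piece of U):
  |U|=1: {7}:1  {8}:1
  |U|=2: {5,7}:1  {6,8}:1  {7,8}:2
  |U|=3: {4,5,7}:1  {5,7,8}:3  {6,7,8}:3
  |U|=4: {3,4,5,7}:1  {4,5,7,8}:4  {5,6,7,8}:6
  |U|=5: {2,3,4,5,7}:1  {3,4,5,7,8}:5  {4,5,6,7,8}:10
  |U|=6: {1,2,3,4,5,7}:1  {2,3,4,5,7,8}:6  {3,4,5,6,7,8}:15
  |U|=7: {0,1,2,3,4,5,7}:1  {1,2,3,4,5,7,8}:7  {2,3,4,5,6,7,8}:21
  start at 0(f): 28
  start at 6(b): 8
sum over floor = 36

36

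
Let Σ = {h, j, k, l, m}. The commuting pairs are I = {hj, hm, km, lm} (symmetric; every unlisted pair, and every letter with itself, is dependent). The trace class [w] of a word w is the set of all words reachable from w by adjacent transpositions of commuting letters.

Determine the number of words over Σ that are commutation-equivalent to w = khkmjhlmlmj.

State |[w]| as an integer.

70

0(k) covers ∅
1(h) covers 0:k
2(k) covers 1:h
3(m) covers ∅
4(j) covers 2:k, 3:m
5(h) covers 2:k
6(l) covers 4:j, 5:h
7(m) covers 4:j
8(l) covers 6:l
9(m) covers 7:m
10(j) covers 8:l, 9:m
floor of heap: 0:k, 3:m
completions by unplaced set U, small U first (add the entries for U minus each lowest piece of U):
  |U|=1: {10}:1
  |U|=2: {8,10}:1  {9,10}:1
  |U|=3: {6,8,10}:1  {7,9,10}:1  {8,9,10}:2
  |U|=4: {5,6,8,10}:1  {6,8,9,10}:3  {7,8,9,10}:3
  |U|=5: {5,6,8,9,10}:4  {6,7,8,9,10}:6
  |U|=6: {4,6,7,8,9,10}:6  {5,6,7,8,9,10}:10
  |U|=7: {3,4,6,7,8,9,10}:6  {4,5,6,7,8,9,10}:16
  |U|=8: {2,4,5,6,7,8,9,10}:16  {3,4,5,6,7,8,9,10}:22
  |U|=9: {1,2,4,5,6,7,8,9,10}:16  {2,3,4,5,6,7,8,9,10}:38
  start at 0(k): 54
  start at 3(m): 16
sum over floor = 70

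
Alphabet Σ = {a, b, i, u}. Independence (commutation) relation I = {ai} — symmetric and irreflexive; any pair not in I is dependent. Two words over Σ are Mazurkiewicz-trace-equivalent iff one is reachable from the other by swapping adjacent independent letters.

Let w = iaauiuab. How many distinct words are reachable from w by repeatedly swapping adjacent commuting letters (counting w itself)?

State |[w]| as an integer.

0(i) covers ∅
1(a) covers ∅
2(a) covers 1:a
3(u) covers 0:i, 2:a
4(i) covers 3:u
5(u) covers 4:i
6(a) covers 5:u
7(b) covers 6:a
floor of heap: 0:i, 1:a
completions by unplaced set U, small U first (add the entries for U minus each lowest piece of U):
  |U|=1: {7}:1
  |U|=2: {6,7}:1
  |U|=3: {5,6,7}:1
  |U|=4: {4,5,6,7}:1
  |U|=5: {3,4,5,6,7}:1
  |U|=6: {0,3,4,5,6,7}:1  {2,3,4,5,6,7}:1
  start at 0(i): 1
  start at 1(a): 2
sum over floor = 3

3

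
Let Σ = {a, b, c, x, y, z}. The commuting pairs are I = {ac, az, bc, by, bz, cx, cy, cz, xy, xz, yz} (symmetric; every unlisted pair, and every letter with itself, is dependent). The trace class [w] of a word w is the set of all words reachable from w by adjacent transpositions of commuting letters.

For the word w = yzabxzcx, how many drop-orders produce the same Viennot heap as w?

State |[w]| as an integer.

168

#0=y has no predecessor
#1=z has no predecessor
#2=a depends on [0:y]
#3=b depends on [2:a]
#4=x depends on [3:b]
#5=z depends on [1:z]
#6=c has no predecessor
#7=x depends on [4:x]
sources: [0:y, 1:z, 6:c]
N(rest) = Σ N(rest − s) over sources s of rest; N(one piece) = 1:
  size 1 → [5]=1  [6]=1  [7]=1
  size 2 → [1,5]=1  [4,7]=1  [5,6]=2  [5,7]=2  [6,7]=2
  size 3 → [1,5,6]=3  [1,5,7]=3  [3,4,7]=1  [4,5,7]=3  [4,6,7]=3  [5,6,7]=6
  size 4 → [1,4,5,7]=6  [1,5,6,7]=12  [2,3,4,7]=1  [3,4,5,7]=4  [3,4,6,7]=4  [4,5,6,7]=12
  size 5 → [0,2,3,4,7]=1  [1,3,4,5,7]=10  [1,4,5,6,7]=30  [2,3,4,5,7]=5  [2,3,4,6,7]=5  [3,4,5,6,7]=20
  size 6 → [0,2,3,4,5,7]=6  [0,2,3,4,6,7]=6  [1,2,3,4,5,7]=15  [1,3,4,5,6,7]=60  [2,3,4,5,6,7]=30
  first=0(y) contributes 105
  first=1(z) contributes 42
  first=6(c) contributes 21
|[w]| = 168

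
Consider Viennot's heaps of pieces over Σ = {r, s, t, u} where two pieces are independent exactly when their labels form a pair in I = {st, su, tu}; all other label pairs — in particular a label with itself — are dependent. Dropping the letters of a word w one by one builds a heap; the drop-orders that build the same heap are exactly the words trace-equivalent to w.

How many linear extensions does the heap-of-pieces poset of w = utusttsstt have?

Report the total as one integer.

2520

drop 0:u onto floor
drop 1:t onto floor
drop 2:u onto {0:u}
drop 3:s onto floor
drop 4:t onto {1:t}
drop 5:t onto {4:t}
drop 6:s onto {3:s}
drop 7:s onto {6:s}
drop 8:t onto {5:t}
drop 9:t onto {8:t}
ground layer = {0:u, 1:t, 3:s}
drop-orders for the pieces not yet dropped (sum over which currently-grounded one goes next):
  1 to go: {2} 1  {7} 1  {9} 1
  2 to go: {0,2} 1  {2,7} 2  {2,9} 2  {6,7} 1  {7,9} 2  {8,9} 1
  3 to go: {0,2,7} 3  {0,2,9} 3  {2,6,7} 3  {2,7,9} 6  {2,8,9} 3  {3,6,7} 1  {5,8,9} 1  {6,7,9} 3  {7,8,9} 3
  4 to go: {0,2,6,7} 6  {0,2,7,9} 12  {0,2,8,9} 6  {2,3,6,7} 4  {2,5,8,9} 4  {2,6,7,9} 12  {2,7,8,9} 12  {3,6,7,9} 4  {4,5,8,9} 1  {5,7,8,9} 4  {6,7,8,9} 6
  5 to go: {0,2,3,6,7} 10  {0,2,5,8,9} 10  {0,2,6,7,9} 30  {0,2,7,8,9} 30  {1,4,5,8,9} 1  {2,3,6,7,9} 20  {2,4,5,8,9} 5  {2,5,7,8,9} 20  {2,6,7,8,9} 30  {3,6,7,8,9} 10  {4,5,7,8,9} 5  {5,6,7,8,9} 10
  6 to go: {0,2,3,6,7,9} 60  {0,2,4,5,8,9} 15  {0,2,5,7,8,9} 60  {0,2,6,7,8,9} 90  {1,2,4,5,8,9} 6  {1,4,5,7,8,9} 6  {2,3,6,7,8,9} 60  {2,4,5,7,8,9} 30  {2,5,6,7,8,9} 60  {3,5,6,7,8,9} 20  {4,5,6,7,8,9} 15
  7 to go: {0,1,2,4,5,8,9} 21  {0,2,3,6,7,8,9} 210  {0,2,4,5,7,8,9} 105  {0,2,5,6,7,8,9} 210  {1,2,4,5,7,8,9} 42  {1,4,5,6,7,8,9} 21  {2,3,5,6,7,8,9} 140  {2,4,5,6,7,8,9} 105  {3,4,5,6,7,8,9} 35
  8 to go: {0,1,2,4,5,7,8,9} 168  {0,2,3,5,6,7,8,9} 560  {0,2,4,5,6,7,8,9} 420  {1,2,4,5,6,7,8,9} 168  {1,3,4,5,6,7,8,9} 56  {2,3,4,5,6,7,8,9} 280
  if 0:u drops first: 504 orders
  if 1:t drops first: 1260 orders
  if 3:s drops first: 756 orders
heap linearizations: 2520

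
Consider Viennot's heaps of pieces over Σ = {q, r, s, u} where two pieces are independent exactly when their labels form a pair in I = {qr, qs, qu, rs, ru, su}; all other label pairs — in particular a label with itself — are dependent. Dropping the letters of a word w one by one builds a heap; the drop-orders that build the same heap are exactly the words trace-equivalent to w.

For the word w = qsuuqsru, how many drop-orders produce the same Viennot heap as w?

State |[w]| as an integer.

#0=q has no predecessor
#1=s has no predecessor
#2=u has no predecessor
#3=u depends on [2:u]
#4=q depends on [0:q]
#5=s depends on [1:s]
#6=r has no predecessor
#7=u depends on [3:u]
sources: [0:q, 1:s, 2:u, 6:r]
N(rest) = Σ N(rest − s) over sources s of rest; N(one piece) = 1:
  size 1 → [4]=1  [5]=1  [6]=1  [7]=1
  size 2 → [0,4]=1  [1,5]=1  [3,7]=1  [4,5]=2  [4,6]=2  [4,7]=2  [5,6]=2  [5,7]=2  [6,7]=2
  size 3 → [0,4,5]=3  [0,4,6]=3  [0,4,7]=3  [1,4,5]=3  [1,5,6]=3  [1,5,7]=3  [2,3,7]=1  [3,4,7]=3  [3,5,7]=3  [3,6,7]=3  [4,5,6]=6  [4,5,7]=6  [4,6,7]=6  [5,6,7]=6
  size 4 → [0,1,4,5]=6  [0,3,4,7]=6  [0,4,5,6]=12  [0,4,5,7]=12  [0,4,6,7]=12  [1,3,5,7]=6  [1,4,5,6]=12  [1,4,5,7]=12  [1,5,6,7]=12  [2,3,4,7]=4  [2,3,5,7]=4  [2,3,6,7]=4  [3,4,5,7]=12  [3,4,6,7]=12  [3,5,6,7]=12  [4,5,6,7]=24
  size 5 → [0,1,4,5,6]=30  [0,1,4,5,7]=30  [0,2,3,4,7]=10  [0,3,4,5,7]=30  [0,3,4,6,7]=30  [0,4,5,6,7]=60  [1,2,3,5,7]=10  [1,3,4,5,7]=30  [1,3,5,6,7]=30  [1,4,5,6,7]=60  [2,3,4,5,7]=20  [2,3,4,6,7]=20  [2,3,5,6,7]=20  [3,4,5,6,7]=60
  size 6 → [0,1,3,4,5,7]=90  [0,1,4,5,6,7]=180  [0,2,3,4,5,7]=60  [0,2,3,4,6,7]=60  [0,3,4,5,6,7]=180  [1,2,3,4,5,7]=60  [1,2,3,5,6,7]=60  [1,3,4,5,6,7]=180  [2,3,4,5,6,7]=120
  first=0(q) contributes 420
  first=1(s) contributes 420
  first=2(u) contributes 630
  first=6(r) contributes 210
|[w]| = 1680

1680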